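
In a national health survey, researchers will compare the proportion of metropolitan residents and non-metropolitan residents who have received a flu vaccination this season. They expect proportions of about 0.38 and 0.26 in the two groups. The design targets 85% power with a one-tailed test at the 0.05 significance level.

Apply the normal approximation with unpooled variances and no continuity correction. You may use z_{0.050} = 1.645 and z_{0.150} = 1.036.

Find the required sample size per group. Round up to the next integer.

n = (z_α + z_β)² · [p₁(1−p₁) + p₂(1−p₂)] / (p₁ − p₂)²
  = (1.645 + 1.036)² · (0.38·0.62 + 0.26·0.74) / (0.12)²
  = (2.681)² · (0.2356 + 0.1924) / 0.0144
  = 7.1878 · 0.4280 / 0.0144
  = 213.64
Round up → n = 214 per group.

n = 214 per group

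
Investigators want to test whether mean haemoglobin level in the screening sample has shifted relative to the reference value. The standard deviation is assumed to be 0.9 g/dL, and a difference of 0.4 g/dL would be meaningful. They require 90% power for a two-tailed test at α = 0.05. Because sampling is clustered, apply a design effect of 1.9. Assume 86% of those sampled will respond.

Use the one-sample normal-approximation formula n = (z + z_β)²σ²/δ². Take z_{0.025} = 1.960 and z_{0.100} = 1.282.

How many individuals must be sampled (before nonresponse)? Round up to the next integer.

n = 118

n = (z_{α/2} + z_β)² · σ² / δ²
  = (1.960 + 1.282)² · 0.9² / 0.4²
  = 10.5106 · 0.81 / 0.16
  = 53.21
Design effect: 1.9 × 53.21 = 101.10.
Adjust for 86% response: 101.10 / 0.86 = 117.56.
Round up → n = 118.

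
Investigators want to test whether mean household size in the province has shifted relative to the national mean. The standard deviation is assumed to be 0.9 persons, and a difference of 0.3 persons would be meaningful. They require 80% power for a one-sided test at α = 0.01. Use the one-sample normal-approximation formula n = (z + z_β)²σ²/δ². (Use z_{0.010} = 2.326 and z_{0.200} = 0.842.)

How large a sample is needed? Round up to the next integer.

n = 91

n = (z_α + z_β)² · σ² / δ²
  = (2.326 + 0.842)² · 0.9² / 0.3²
  = 10.0362 · 0.81 / 0.09
  = 90.33
Round up → n = 91.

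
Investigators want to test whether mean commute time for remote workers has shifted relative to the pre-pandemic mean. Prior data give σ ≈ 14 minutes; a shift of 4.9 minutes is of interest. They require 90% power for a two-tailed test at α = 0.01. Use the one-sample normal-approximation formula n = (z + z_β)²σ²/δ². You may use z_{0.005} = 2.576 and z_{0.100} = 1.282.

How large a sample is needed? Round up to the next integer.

n = (z_{α/2} + z_β)² · σ² / δ²
  = (2.576 + 1.282)² · 14² / 4.9²
  = 14.8842 · 196 / 24.01
  = 121.50
Round up → n = 122.

n = 122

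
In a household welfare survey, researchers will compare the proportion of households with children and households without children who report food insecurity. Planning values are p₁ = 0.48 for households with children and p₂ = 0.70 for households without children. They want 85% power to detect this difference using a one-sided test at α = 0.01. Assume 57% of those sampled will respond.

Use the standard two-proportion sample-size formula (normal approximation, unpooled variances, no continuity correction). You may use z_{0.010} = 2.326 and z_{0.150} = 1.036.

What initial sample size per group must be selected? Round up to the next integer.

n = 189 per group

n = (z_α + z_β)² · [p₁(1−p₁) + p₂(1−p₂)] / (p₁ − p₂)²
  = (2.326 + 1.036)² · (0.48·0.52 + 0.70·0.30) / (-0.22)²
  = (3.362)² · (0.2496 + 0.2100) / 0.0484
  = 11.3030 · 0.4596 / 0.0484
  = 107.33
Adjust for 57% response: 107.33 / 0.57 = 188.30.
Round up → n = 189 per group.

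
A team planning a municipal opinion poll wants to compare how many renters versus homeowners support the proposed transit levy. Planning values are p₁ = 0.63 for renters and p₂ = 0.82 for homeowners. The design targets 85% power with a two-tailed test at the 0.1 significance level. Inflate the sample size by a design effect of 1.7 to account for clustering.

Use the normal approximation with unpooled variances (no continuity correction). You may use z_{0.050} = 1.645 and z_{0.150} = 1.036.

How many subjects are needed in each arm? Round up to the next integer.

n = (z_{α/2} + z_β)² · [p₁(1−p₁) + p₂(1−p₂)] / (p₁ − p₂)²
  = (1.645 + 1.036)² · (0.63·0.37 + 0.82·0.18) / (-0.19)²
  = (2.681)² · (0.2331 + 0.1476) / 0.0361
  = 7.1878 · 0.3807 / 0.0361
  = 75.80
Design effect: 1.7 × 75.80 = 128.86.
Round up → n = 129 per group.

n = 129 per group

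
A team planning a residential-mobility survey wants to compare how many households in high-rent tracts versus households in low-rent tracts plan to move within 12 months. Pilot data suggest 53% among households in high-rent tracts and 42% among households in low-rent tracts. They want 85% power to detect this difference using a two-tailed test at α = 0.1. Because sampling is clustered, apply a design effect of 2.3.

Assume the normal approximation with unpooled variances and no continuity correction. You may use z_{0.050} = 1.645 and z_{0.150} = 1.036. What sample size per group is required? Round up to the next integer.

n = (z_{α/2} + z_β)² · [p₁(1−p₁) + p₂(1−p₂)] / (p₁ − p₂)²
  = (1.645 + 1.036)² · (0.53·0.47 + 0.42·0.58) / (0.11)²
  = (2.681)² · (0.2491 + 0.2436) / 0.0121
  = 7.1878 · 0.4927 / 0.0121
  = 292.68
Design effect: 2.3 × 292.68 = 673.16.
Round up → n = 674 per group.

n = 674 per group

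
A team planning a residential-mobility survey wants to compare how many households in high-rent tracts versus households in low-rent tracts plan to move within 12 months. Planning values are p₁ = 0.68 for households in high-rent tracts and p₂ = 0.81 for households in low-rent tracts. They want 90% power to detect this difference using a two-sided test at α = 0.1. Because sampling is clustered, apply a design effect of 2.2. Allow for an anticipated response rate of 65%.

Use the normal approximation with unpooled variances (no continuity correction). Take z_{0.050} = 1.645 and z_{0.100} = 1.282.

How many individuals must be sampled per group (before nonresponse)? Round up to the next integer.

n = 638 per group

n = (z_{α/2} + z_β)² · [p₁(1−p₁) + p₂(1−p₂)] / (p₁ − p₂)²
  = (1.645 + 1.282)² · (0.68·0.32 + 0.81·0.19) / (-0.13)²
  = (2.927)² · (0.2176 + 0.1539) / 0.0169
  = 8.5673 · 0.3715 / 0.0169
  = 188.33
Design effect: 2.2 × 188.33 = 414.32.
Adjust for 65% response: 414.32 / 0.65 = 637.42.
Round up → n = 638 per group.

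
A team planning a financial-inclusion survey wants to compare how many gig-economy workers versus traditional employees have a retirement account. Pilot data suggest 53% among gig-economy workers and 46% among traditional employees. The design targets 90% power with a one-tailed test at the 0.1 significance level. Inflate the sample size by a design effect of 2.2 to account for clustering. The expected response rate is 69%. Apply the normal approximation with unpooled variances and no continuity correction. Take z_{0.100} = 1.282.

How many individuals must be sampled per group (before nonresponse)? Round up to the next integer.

n = 2129 per group

n = (z_α + z_β)² · [p₁(1−p₁) + p₂(1−p₂)] / (p₁ − p₂)²
  = (1.282 + 1.282)² · (0.53·0.47 + 0.46·0.54) / (0.07)²
  = (2.564)² · (0.2491 + 0.2484) / 0.0049
  = 6.5741 · 0.4975 / 0.0049
  = 667.47
Design effect: 2.2 × 667.47 = 1468.44.
Adjust for 69% response: 1468.44 / 0.69 = 2128.17.
Round up → n = 2129 per group.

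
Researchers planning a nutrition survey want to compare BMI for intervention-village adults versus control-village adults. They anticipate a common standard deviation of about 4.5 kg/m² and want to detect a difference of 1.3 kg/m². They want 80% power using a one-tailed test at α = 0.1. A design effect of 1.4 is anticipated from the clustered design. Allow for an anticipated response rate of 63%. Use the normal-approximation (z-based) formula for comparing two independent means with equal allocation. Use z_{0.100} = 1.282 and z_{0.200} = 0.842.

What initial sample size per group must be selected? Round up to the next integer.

n = 241 per group

n = (z_α + z_β)² · (σ₁² + σ₂²) / δ²
  = (1.282 + 0.842)² · (2·4.5² = 40.5) / 1.3²
  = 4.5114 · 40.5 / 1.69
  = 108.11
Design effect: 1.4 × 108.11 = 151.36.
Adjust for 63% response: 151.36 / 0.63 = 240.25.
Round up → n = 241 per group.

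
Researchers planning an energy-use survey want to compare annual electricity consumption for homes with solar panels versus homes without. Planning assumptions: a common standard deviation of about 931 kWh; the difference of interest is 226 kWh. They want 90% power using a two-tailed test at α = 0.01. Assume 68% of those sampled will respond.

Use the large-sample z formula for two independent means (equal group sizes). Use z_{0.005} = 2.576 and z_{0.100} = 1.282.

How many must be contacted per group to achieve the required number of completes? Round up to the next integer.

n = (z_{α/2} + z_β)² · (σ₁² + σ₂²) / δ²
  = (2.576 + 1.282)² · (2·931² = 1733522) / 226²
  = 14.8842 · 1733522 / 51076
  = 505.17
Adjust for 68% response: 505.17 / 0.68 = 742.90.
Round up → n = 743 per group.

n = 743 per group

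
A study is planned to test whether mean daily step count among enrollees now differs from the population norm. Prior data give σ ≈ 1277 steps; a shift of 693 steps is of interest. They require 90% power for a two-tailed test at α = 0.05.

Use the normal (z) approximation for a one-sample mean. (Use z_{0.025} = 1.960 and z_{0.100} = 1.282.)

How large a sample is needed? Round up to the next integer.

n = 36

n = (z_{α/2} + z_β)² · σ² / δ²
  = (1.960 + 1.282)² · 1277² / 693²
  = 10.5106 · 1630729 / 480249
  = 35.69
Round up → n = 36.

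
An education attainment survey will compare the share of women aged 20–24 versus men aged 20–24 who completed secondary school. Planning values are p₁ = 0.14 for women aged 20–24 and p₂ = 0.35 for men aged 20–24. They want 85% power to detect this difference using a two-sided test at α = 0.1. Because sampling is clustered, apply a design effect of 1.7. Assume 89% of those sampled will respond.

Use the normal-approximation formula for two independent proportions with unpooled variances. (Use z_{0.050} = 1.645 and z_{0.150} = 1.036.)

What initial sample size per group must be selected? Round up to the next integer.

n = (z_{α/2} + z_β)² · [p₁(1−p₁) + p₂(1−p₂)] / (p₁ − p₂)²
  = (1.645 + 1.036)² · (0.14·0.86 + 0.35·0.65) / (-0.21)²
  = (2.681)² · (0.1204 + 0.2275) / 0.0441
  = 7.1878 · 0.3479 / 0.0441
  = 56.70
Design effect: 1.7 × 56.70 = 96.40.
Adjust for 89% response: 96.40 / 0.89 = 108.31.
Round up → n = 109 per group.

n = 109 per group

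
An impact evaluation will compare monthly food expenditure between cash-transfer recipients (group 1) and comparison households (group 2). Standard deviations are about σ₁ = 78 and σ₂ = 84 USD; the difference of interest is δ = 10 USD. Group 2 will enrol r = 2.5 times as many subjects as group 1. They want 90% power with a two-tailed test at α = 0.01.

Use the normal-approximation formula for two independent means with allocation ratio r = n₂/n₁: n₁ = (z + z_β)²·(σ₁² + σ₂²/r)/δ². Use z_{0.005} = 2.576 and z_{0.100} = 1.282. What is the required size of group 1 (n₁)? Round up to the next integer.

n₁ = 1326

n₁ = (z_{α/2} + z_β)² · (σ₁² + σ₂²/r) / δ²
   = (2.576 + 1.282)² · (78² + 84²/2.5) / 10²
   = 14.8842 · (6084 + 2822.4) / 100
   = 14.8842 · 8906.4 / 100
   = 1325.64
Round up → n₁ = 1326; n₂ = r·n₁ = 2.5 × 1326 = 3315.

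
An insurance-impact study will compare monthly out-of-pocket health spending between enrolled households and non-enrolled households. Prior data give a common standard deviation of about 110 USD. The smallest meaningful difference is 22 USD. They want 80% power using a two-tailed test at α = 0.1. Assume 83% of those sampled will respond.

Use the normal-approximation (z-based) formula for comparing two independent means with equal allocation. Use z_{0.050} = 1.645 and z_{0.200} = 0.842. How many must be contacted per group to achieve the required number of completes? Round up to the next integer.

n = (z_{α/2} + z_β)² · (σ₁² + σ₂²) / δ²
  = (1.645 + 0.842)² · (2·110² = 24200) / 22²
  = 6.1852 · 24200 / 484
  = 309.26
Adjust for 83% response: 309.26 / 0.83 = 372.60.
Round up → n = 373 per group.

n = 373 per group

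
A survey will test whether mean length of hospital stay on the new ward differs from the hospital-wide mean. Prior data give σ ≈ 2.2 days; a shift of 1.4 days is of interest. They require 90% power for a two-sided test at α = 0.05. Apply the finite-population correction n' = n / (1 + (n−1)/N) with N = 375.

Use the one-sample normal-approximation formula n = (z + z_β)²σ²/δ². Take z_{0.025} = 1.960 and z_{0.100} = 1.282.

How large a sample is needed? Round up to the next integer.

n = (z_{α/2} + z_β)² · σ² / δ²
  = (1.960 + 1.282)² · 2.2² / 1.4²
  = 10.5106 · 4.84 / 1.96
  = 25.95
Finite-population correction (N = 375): 25.95 / (1 + (25.95 − 1)/375) = 24.34.
Round up → n = 25.

n = 25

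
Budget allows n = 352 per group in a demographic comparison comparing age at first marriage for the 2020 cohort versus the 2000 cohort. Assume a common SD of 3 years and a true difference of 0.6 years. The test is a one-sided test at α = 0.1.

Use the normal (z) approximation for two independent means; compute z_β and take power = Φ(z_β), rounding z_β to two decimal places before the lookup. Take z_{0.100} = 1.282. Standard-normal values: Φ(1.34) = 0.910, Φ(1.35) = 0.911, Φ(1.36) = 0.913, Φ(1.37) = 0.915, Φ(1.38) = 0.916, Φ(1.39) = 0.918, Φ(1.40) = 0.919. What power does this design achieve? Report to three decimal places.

Power ≈ 0.915

z_β = δ·√(n/(σ₁²+σ₂²)) − z_α
    = 0.6 · √(352/18) − 1.282
    = 0.6 · 4.42217 − 1.282
    = 2.6533 − 1.282 = 1.3713 → 1.37
Power = Φ(1.37) = 0.915.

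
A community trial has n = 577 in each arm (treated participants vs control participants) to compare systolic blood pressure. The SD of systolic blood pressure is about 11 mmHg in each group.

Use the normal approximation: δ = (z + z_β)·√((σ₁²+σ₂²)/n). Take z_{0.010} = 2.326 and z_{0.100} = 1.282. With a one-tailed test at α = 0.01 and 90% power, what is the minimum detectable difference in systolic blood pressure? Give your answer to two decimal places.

δ = (z_α + z_β) · √((σ₁²+σ₂²)/n)
  = (2.326 + 1.282) · √(242/577)
  = 3.608 · √0.41941
  = 3.608 · 0.6476
  = 2.3366

Minimum detectable difference ≈ 2.34 mmHg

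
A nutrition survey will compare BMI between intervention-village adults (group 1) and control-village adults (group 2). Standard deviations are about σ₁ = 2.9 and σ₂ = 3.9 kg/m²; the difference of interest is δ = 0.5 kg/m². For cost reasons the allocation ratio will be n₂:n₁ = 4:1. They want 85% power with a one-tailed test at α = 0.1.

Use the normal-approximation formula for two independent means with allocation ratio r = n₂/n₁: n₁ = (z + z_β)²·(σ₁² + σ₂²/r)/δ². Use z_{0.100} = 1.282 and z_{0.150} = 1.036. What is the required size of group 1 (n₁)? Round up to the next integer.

n₁ = 263

n₁ = (z_α + z_β)² · (σ₁² + σ₂²/r) / δ²
   = (1.282 + 1.036)² · (2.9² + 3.9²/4) / 0.5²
   = 5.3731 · (8.41 + 3.8025) / 0.25
   = 5.3731 · 12.2125 / 0.25
   = 262.48
Round up → n₁ = 263; n₂ = r·n₁ = 4 × 263 = 1052.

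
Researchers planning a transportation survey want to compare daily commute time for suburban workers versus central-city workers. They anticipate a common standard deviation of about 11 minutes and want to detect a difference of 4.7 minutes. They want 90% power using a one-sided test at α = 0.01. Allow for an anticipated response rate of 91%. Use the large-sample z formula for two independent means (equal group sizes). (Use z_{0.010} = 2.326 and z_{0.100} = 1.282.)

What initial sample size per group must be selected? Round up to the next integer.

n = 157 per group

n = (z_α + z_β)² · (σ₁² + σ₂²) / δ²
  = (2.326 + 1.282)² · (2·11² = 242) / 4.7²
  = 13.0177 · 242 / 22.09
  = 142.61
Adjust for 91% response: 142.61 / 0.91 = 156.72.
Round up → n = 157 per group.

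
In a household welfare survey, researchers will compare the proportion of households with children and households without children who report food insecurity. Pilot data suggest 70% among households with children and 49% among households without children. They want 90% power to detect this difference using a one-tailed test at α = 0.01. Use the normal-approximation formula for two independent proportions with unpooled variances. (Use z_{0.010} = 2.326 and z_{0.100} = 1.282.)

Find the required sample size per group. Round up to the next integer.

n = 136 per group

n = (z_α + z_β)² · [p₁(1−p₁) + p₂(1−p₂)] / (p₁ − p₂)²
  = (2.326 + 1.282)² · (0.70·0.30 + 0.49·0.51) / (0.21)²
  = (3.608)² · (0.2100 + 0.2499) / 0.0441
  = 13.0177 · 0.4599 / 0.0441
  = 135.76
Round up → n = 136 per group.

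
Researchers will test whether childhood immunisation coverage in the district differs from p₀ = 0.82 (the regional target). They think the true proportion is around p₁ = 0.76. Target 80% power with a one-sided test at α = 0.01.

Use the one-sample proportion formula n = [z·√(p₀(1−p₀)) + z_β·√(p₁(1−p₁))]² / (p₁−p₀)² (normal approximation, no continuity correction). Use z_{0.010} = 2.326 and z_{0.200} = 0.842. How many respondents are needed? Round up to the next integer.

n = [z_α·√(p₀q₀) + z_β·√(p₁q₁)]² / (p₁ − p₀)²
  = [2.326·√(0.82·0.18) + 0.842·√(0.76·0.24)]² / (-0.06)²
  = [2.326·0.3842 + 0.842·0.4271]² / 0.0036
  = [1.2532]² / 0.0036
  = 436.27
Round up → n = 437.

n = 437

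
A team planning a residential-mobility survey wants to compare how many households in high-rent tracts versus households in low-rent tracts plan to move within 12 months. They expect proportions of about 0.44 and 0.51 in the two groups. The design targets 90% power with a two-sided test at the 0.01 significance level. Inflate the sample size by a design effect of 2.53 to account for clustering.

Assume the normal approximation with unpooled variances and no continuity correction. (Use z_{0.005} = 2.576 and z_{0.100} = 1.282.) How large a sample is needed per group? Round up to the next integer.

n = (z_{α/2} + z_β)² · [p₁(1−p₁) + p₂(1−p₂)] / (p₁ − p₂)²
  = (2.576 + 1.282)² · (0.44·0.56 + 0.51·0.49) / (-0.07)²
  = (3.858)² · (0.2464 + 0.2499) / 0.0049
  = 14.8842 · 0.4963 / 0.0049
  = 1507.55
Design effect: 2.53 × 1507.55 = 3814.11.
Round up → n = 3815 per group.

n = 3815 per group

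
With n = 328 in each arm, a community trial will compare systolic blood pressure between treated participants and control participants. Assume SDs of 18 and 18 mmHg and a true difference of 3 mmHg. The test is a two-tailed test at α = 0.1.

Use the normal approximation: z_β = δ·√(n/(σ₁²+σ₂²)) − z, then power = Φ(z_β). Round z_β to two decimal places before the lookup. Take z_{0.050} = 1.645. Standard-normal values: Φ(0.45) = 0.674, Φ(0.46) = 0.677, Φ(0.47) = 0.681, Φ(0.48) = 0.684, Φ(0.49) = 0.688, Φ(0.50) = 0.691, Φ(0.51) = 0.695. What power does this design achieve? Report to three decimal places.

z_β = δ·√(n/(σ₁²+σ₂²)) − z_{α/2}
    = 3 · √(328/648) − 1.645
    = 3 · 0.71146 − 1.645
    = 2.1344 − 1.645 = 0.4894 → 0.49
Power = Φ(0.49) = 0.688.

Power ≈ 0.688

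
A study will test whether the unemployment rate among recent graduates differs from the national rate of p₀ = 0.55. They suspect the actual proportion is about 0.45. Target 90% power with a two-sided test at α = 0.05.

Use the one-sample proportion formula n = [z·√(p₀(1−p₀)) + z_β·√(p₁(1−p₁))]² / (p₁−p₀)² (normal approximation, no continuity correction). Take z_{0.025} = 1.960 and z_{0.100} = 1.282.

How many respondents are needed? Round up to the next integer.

n = [z_{α/2}·√(p₀q₀) + z_β·√(p₁q₁)]² / (p₁ − p₀)²
  = [1.960·√(0.55·0.45) + 1.282·√(0.45·0.55)]² / (-0.10)²
  = [1.960·0.4975 + 1.282·0.4975]² / 0.0100
  = [1.6129]² / 0.0100
  = 260.14
Round up → n = 261.

n = 261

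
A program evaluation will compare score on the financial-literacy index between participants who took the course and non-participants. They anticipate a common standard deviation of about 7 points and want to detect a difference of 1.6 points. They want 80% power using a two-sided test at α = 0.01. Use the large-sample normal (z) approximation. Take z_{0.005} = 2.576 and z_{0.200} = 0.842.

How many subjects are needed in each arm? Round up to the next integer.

n = 448 per group

n = (z_{α/2} + z_β)² · (σ₁² + σ₂²) / δ²
  = (2.576 + 0.842)² · (2·7² = 98) / 1.6²
  = 11.6827 · 98 / 2.56
  = 447.23
Round up → n = 448 per group.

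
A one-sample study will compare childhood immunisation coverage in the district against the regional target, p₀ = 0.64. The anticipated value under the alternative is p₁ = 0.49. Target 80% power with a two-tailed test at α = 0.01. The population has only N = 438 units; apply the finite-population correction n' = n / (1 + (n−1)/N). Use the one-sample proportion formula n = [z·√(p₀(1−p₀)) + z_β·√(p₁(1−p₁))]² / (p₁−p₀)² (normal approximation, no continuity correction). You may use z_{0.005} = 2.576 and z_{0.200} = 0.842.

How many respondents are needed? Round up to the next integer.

n = 96

n = [z_{α/2}·√(p₀q₀) + z_β·√(p₁q₁)]² / (p₁ − p₀)²
  = [2.576·√(0.64·0.36) + 0.842·√(0.49·0.51)]² / (-0.15)²
  = [2.576·0.4800 + 0.842·0.4999]² / 0.0225
  = [1.6574]² / 0.0225
  = 122.09
Finite-population correction (N = 438): 122.09 / (1 + (122.09 − 1)/438) = 95.65.
Round up → n = 96.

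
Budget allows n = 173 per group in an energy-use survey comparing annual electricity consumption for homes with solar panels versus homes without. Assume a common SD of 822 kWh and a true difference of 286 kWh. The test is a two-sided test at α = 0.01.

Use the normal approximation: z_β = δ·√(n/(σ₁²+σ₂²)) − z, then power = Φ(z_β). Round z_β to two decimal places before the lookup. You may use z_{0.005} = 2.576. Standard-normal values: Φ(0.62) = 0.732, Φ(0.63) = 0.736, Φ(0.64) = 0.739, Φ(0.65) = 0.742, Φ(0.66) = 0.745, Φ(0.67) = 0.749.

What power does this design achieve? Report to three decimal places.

z_β = δ·√(n/(σ₁²+σ₂²)) − z_{α/2}
    = 286 · √(173/1351368) − 2.576
    = 286 · 0.01131 − 2.576
    = 3.2360 − 2.576 = 0.6600 → 0.66
Power = Φ(0.66) = 0.745.

Power ≈ 0.745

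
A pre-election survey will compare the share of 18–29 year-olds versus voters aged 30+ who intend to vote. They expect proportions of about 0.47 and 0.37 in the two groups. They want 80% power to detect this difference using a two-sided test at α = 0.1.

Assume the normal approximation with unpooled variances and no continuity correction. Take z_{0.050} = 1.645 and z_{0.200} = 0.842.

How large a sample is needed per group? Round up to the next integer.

n = 299 per group

n = (z_{α/2} + z_β)² · [p₁(1−p₁) + p₂(1−p₂)] / (p₁ − p₂)²
  = (1.645 + 0.842)² · (0.47·0.53 + 0.37·0.63) / (0.10)²
  = (2.487)² · (0.2491 + 0.2331) / 0.0100
  = 6.1852 · 0.4822 / 0.0100
  = 298.25
Round up → n = 299 per group.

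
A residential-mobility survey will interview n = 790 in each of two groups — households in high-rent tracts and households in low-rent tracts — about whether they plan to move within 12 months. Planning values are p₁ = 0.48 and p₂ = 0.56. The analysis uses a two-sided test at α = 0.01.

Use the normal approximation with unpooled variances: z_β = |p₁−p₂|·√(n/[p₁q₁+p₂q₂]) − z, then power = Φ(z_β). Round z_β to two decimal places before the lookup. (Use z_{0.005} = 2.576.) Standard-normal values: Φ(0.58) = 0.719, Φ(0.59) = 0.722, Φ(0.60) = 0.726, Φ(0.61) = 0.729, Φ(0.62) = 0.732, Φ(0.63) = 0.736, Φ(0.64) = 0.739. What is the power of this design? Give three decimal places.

Power ≈ 0.732

z_β = |p₁−p₂|·√(n/[p₁q₁+p₂q₂]) − z_{α/2}
    = 0.08 · √(790/0.4960) − 2.576
    = 0.08 · 39.9092 − 2.576
    = 3.1927 − 2.576 = 0.6167 → 0.62
Power = Φ(0.62) = 0.732.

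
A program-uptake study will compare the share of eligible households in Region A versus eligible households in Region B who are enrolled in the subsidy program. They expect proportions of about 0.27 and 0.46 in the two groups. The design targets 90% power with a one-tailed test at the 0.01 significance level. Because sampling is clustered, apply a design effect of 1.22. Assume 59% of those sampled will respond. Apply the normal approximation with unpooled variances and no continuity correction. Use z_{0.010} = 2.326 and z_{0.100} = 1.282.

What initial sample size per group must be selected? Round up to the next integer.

n = (z_α + z_β)² · [p₁(1−p₁) + p₂(1−p₂)] / (p₁ − p₂)²
  = (2.326 + 1.282)² · (0.27·0.73 + 0.46·0.54) / (-0.19)²
  = (3.608)² · (0.1971 + 0.2484) / 0.0361
  = 13.0177 · 0.4455 / 0.0361
  = 160.65
Design effect: 1.22 × 160.65 = 195.99.
Adjust for 59% response: 195.99 / 0.59 = 332.19.
Round up → n = 333 per group.

n = 333 per group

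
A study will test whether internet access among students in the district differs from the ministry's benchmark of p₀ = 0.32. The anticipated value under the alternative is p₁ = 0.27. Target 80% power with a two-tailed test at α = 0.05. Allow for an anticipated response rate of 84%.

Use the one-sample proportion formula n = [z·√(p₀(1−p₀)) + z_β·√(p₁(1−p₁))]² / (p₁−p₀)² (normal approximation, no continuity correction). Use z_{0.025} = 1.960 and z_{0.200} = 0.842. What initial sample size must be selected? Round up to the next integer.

n = 791

n = [z_{α/2}·√(p₀q₀) + z_β·√(p₁q₁)]² / (p₁ − p₀)²
  = [1.960·√(0.32·0.68) + 0.842·√(0.27·0.73)]² / (-0.05)²
  = [1.960·0.4665 + 0.842·0.4440]² / 0.0025
  = [1.2881]² / 0.0025
  = 663.69
Adjust for 84% response: 663.69 / 0.84 = 790.10.
Round up → n = 791.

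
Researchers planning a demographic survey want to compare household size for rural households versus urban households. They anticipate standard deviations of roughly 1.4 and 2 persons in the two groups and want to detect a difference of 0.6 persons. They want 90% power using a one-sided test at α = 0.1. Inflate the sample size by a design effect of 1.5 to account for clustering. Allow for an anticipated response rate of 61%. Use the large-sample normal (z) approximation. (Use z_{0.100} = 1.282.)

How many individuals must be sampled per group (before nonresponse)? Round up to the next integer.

n = (z_α + z_β)² · (σ₁² + σ₂²) / δ²
  = (1.282 + 1.282)² · (1.4² + 2² = 5.96) / 0.6²
  = 6.5741 · 5.96 / 0.36
  = 108.84
Design effect: 1.5 × 108.84 = 163.26.
Adjust for 61% response: 163.26 / 0.61 = 267.63.
Round up → n = 268 per group.

n = 268 per group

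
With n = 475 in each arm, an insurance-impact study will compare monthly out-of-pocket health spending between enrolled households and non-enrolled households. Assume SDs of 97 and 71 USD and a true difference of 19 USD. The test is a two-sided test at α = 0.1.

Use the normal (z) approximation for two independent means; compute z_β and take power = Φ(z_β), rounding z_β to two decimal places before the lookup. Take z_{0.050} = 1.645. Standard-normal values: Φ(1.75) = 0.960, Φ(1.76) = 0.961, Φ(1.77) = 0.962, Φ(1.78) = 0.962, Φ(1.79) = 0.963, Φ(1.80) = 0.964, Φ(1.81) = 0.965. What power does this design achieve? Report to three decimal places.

Power ≈ 0.964

z_β = δ·√(n/(σ₁²+σ₂²)) − z_{α/2}
    = 19 · √(475/14450) − 1.645
    = 19 · 0.18131 − 1.645
    = 3.4448 − 1.645 = 1.7998 → 1.80
Power = Φ(1.80) = 0.964.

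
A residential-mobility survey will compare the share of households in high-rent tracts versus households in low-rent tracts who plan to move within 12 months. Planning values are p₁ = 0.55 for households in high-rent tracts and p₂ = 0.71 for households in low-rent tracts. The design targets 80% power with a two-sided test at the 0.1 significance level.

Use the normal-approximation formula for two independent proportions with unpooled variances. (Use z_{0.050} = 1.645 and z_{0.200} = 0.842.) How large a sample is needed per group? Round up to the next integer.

n = (z_{α/2} + z_β)² · [p₁(1−p₁) + p₂(1−p₂)] / (p₁ − p₂)²
  = (1.645 + 0.842)² · (0.55·0.45 + 0.71·0.29) / (-0.16)²
  = (2.487)² · (0.2475 + 0.2059) / 0.0256
  = 6.1852 · 0.4534 / 0.0256
  = 109.55
Round up → n = 110 per group.

n = 110 per group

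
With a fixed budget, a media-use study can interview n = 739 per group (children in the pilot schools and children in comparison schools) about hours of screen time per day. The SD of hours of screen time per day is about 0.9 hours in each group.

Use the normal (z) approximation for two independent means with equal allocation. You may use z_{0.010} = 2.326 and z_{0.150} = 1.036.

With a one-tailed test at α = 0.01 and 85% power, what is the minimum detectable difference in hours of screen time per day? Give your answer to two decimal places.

Minimum detectable difference ≈ 0.16 hours

δ = (z_α + z_β) · √((σ₁²+σ₂²)/n)
  = (2.326 + 1.036) · √(1.62/739)
  = 3.362 · √0.00219
  = 3.362 · 0.0468
  = 0.1574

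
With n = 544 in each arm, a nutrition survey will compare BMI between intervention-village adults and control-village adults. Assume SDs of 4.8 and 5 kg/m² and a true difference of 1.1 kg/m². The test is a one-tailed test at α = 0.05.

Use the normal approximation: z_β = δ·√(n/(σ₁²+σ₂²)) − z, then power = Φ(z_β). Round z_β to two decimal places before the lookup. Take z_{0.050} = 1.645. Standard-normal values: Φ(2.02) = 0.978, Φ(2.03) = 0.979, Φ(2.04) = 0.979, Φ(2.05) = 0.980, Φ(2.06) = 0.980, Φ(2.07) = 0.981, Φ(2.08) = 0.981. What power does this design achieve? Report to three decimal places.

Power ≈ 0.980

z_β = δ·√(n/(σ₁²+σ₂²)) − z_α
    = 1.1 · √(544/48.04) − 1.645
    = 1.1 · 3.36510 − 1.645
    = 3.7016 − 1.645 = 2.0566 → 2.06
Power = Φ(2.06) = 0.980.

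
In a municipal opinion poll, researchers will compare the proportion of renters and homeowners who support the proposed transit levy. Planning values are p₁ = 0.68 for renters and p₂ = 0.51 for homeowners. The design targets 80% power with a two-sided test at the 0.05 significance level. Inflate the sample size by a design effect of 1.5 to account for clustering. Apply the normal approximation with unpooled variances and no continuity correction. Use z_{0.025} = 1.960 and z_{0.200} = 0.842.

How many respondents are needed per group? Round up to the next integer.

n = (z_{α/2} + z_β)² · [p₁(1−p₁) + p₂(1−p₂)] / (p₁ − p₂)²
  = (1.960 + 0.842)² · (0.68·0.32 + 0.51·0.49) / (0.17)²
  = (2.802)² · (0.2176 + 0.2499) / 0.0289
  = 7.8512 · 0.4675 / 0.0289
  = 127.00
Design effect: 1.5 × 127.00 = 190.51.
Round up → n = 191 per group.

n = 191 per group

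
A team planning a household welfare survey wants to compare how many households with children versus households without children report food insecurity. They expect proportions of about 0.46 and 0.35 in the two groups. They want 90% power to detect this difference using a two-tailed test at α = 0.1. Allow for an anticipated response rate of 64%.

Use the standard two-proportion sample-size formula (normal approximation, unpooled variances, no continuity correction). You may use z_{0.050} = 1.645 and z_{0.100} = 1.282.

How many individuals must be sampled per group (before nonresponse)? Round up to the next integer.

n = 527 per group

n = (z_{α/2} + z_β)² · [p₁(1−p₁) + p₂(1−p₂)] / (p₁ − p₂)²
  = (1.645 + 1.282)² · (0.46·0.54 + 0.35·0.65) / (0.11)²
  = (2.927)² · (0.2484 + 0.2275) / 0.0121
  = 8.5673 · 0.4759 / 0.0121
  = 336.96
Adjust for 64% response: 336.96 / 0.64 = 526.50.
Round up → n = 527 per group.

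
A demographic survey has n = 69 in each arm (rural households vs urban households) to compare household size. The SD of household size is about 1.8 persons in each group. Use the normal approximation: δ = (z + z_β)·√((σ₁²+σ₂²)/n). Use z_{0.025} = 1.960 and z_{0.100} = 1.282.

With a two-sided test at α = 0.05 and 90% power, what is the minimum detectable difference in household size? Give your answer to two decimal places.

δ = (z_{α/2} + z_β) · √((σ₁²+σ₂²)/n)
  = (1.960 + 1.282) · √(6.48/69)
  = 3.242 · √0.09391
  = 3.242 · 0.3065
  = 0.9935

Minimum detectable difference ≈ 0.99 persons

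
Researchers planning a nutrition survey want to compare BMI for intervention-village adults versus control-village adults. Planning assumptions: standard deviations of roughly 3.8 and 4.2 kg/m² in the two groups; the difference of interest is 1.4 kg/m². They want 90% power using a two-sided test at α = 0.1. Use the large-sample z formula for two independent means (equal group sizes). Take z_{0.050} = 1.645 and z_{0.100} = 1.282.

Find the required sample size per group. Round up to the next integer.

n = 141 per group

n = (z_{α/2} + z_β)² · (σ₁² + σ₂²) / δ²
  = (1.645 + 1.282)² · (3.8² + 4.2² = 32.08) / 1.4²
  = 8.5673 · 32.08 / 1.96
  = 140.22
Round up → n = 141 per group.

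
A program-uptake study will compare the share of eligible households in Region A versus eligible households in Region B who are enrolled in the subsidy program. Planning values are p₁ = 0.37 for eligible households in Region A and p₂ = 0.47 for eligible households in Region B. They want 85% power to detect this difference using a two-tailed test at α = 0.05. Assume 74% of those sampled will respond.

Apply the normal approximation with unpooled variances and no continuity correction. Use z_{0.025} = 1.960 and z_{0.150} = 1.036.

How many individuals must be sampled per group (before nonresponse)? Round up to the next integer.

n = 585 per group

n = (z_{α/2} + z_β)² · [p₁(1−p₁) + p₂(1−p₂)] / (p₁ − p₂)²
  = (1.960 + 1.036)² · (0.37·0.63 + 0.47·0.53) / (-0.10)²
  = (2.996)² · (0.2331 + 0.2491) / 0.0100
  = 8.9760 · 0.4822 / 0.0100
  = 432.82
Adjust for 74% response: 432.82 / 0.74 = 584.90.
Round up → n = 585 per group.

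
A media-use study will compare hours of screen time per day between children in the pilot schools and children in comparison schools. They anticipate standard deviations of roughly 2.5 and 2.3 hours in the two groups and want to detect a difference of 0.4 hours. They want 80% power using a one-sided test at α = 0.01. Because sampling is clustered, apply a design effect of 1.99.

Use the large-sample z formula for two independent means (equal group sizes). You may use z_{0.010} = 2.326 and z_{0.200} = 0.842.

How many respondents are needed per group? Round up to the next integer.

n = (z_α + z_β)² · (σ₁² + σ₂²) / δ²
  = (2.326 + 0.842)² · (2.5² + 2.3² = 11.54) / 0.4²
  = 10.0362 · 11.54 / 0.16
  = 723.86
Design effect: 1.99 × 723.86 = 1440.49.
Round up → n = 1441 per group.

n = 1441 per group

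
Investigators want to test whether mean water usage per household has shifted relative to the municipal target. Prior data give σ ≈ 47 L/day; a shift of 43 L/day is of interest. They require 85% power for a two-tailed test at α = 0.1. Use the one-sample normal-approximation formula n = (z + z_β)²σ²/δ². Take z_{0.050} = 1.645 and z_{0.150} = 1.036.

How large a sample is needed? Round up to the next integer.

n = 9

n = (z_{α/2} + z_β)² · σ² / δ²
  = (1.645 + 1.036)² · 47² / 43²
  = 7.1878 · 2209 / 1849
  = 8.59
Round up → n = 9.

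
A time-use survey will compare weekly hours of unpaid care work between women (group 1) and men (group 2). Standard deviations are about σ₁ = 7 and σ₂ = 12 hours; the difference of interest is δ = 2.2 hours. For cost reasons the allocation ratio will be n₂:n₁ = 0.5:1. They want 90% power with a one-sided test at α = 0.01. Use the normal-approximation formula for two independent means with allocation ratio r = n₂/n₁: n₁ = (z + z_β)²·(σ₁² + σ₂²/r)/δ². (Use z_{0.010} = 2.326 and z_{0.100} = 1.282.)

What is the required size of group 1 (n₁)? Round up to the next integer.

n₁ = 907

n₁ = (z_α + z_β)² · (σ₁² + σ₂²/r) / δ²
   = (2.326 + 1.282)² · (7² + 12²/0.5) / 2.2²
   = 13.0177 · (49 + 288) / 4.84
   = 13.0177 · 337 / 4.84
   = 906.40
Round up → n₁ = 907; n₂ = r·n₁ = 0.5 × 907 = 454.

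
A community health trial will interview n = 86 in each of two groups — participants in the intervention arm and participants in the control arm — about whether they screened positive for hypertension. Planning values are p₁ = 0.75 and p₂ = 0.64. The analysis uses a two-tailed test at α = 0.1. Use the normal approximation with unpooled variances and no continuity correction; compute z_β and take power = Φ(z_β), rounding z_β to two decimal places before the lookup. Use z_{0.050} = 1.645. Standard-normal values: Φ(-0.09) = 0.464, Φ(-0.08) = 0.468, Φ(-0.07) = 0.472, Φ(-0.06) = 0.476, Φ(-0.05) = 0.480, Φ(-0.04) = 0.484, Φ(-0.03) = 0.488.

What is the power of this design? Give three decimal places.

Power ≈ 0.472

z_β = |p₁−p₂|·√(n/[p₁q₁+p₂q₂]) − z_{α/2}
    = 0.11 · √(86/0.4179) − 1.645
    = 0.11 · 14.3454 − 1.645
    = 1.5780 − 1.645 = -0.0670 → -0.07
Power = Φ(-0.07) = 0.472.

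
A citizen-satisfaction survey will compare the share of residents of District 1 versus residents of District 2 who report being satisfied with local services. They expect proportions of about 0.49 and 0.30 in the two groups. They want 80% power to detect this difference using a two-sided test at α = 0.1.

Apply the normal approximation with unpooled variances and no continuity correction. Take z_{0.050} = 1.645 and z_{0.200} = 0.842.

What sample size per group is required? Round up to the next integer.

n = (z_{α/2} + z_β)² · [p₁(1−p₁) + p₂(1−p₂)] / (p₁ − p₂)²
  = (1.645 + 0.842)² · (0.49·0.51 + 0.30·0.70) / (0.19)²
  = (2.487)² · (0.2499 + 0.2100) / 0.0361
  = 6.1852 · 0.4599 / 0.0361
  = 78.80
Round up → n = 79 per group.

n = 79 per group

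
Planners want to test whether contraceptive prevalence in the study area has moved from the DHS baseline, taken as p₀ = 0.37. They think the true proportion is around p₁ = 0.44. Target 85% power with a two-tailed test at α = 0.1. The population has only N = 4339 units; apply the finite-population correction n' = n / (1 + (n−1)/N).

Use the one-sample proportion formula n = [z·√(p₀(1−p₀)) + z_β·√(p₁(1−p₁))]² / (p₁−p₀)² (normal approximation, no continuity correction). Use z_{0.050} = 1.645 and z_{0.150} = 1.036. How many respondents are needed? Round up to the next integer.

n = [z_{α/2}·√(p₀q₀) + z_β·√(p₁q₁)]² / (p₁ − p₀)²
  = [1.645·√(0.37·0.63) + 1.036·√(0.44·0.56)]² / (0.07)²
  = [1.645·0.4828 + 1.036·0.4964]² / 0.0049
  = [1.3085]² / 0.0049
  = 349.41
Finite-population correction (N = 4339): 349.41 / (1 + (349.41 − 1)/4339) = 323.44.
Round up → n = 324.

n = 324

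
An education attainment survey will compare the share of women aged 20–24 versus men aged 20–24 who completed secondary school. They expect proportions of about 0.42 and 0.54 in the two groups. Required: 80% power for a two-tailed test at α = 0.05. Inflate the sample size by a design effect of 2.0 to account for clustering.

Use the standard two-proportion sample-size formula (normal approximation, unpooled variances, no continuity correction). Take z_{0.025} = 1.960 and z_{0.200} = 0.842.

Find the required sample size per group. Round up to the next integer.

n = (z_{α/2} + z_β)² · [p₁(1−p₁) + p₂(1−p₂)] / (p₁ − p₂)²
  = (1.960 + 0.842)² · (0.42·0.58 + 0.54·0.46) / (-0.12)²
  = (2.802)² · (0.2436 + 0.2484) / 0.0144
  = 7.8512 · 0.4920 / 0.0144
  = 268.25
Design effect: 2.0 × 268.25 = 536.50.
Round up → n = 537 per group.

n = 537 per group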